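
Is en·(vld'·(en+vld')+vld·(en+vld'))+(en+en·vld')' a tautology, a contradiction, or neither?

tautology

en·(vld'·(en+vld')+vld·(en+vld'))+(en+en·vld')'
= en·(en+vld')+(en+en·vld')'   (distribution)
= en+(en+en·vld')'   (absorption)
= en+en'   (absorption)
= 1   (complement)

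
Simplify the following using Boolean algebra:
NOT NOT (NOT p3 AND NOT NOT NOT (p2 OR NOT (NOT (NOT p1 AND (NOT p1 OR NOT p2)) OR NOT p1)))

NOT p3 AND NOT p2

NOT NOT (NOT p3 AND NOT NOT NOT (p2 OR NOT (NOT (NOT p1 AND (NOT p1 OR NOT p2)) OR NOT p1)))
= NOT NOT (NOT p3 AND NOT NOT NOT (p2 OR NOT (NOT NOT p1 OR NOT p1)))   — absorption
= NOT NOT (NOT p3 AND NOT (p2 OR NOT (NOT NOT p1 OR NOT p1)))   — double negation
= NOT p3 AND NOT (p2 OR NOT (NOT NOT p1 OR NOT p1))   — double negation
= NOT p3 AND NOT (p2 OR NOT p1 AND p1)   — De Morgan
= NOT p3 AND NOT p2   — complement / identity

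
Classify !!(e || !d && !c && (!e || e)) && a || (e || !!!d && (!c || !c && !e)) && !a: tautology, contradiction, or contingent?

!!(e || !d && !c && (!e || e)) && a || (e || !!!d && (!c || !c && !e)) && !a
= !!(e || !d && !c && (!e || e)) && a || (e || !d && (!c || !c && !e)) && !a   [double negation]
= (e || !d && !c && (!e || e)) && a || (e || !d && (!c || !c && !e)) && !a   [double negation]
= (e || !d && !c && (!e || e)) && a || (e || !d && !c) && !a   [absorption]
= (e || !d && !c) && a || (e || !d && !c) && !a   [complement / identity]
= e || !d && !c   [distribution]
This depends on c, d, e, so it is not a constant.

contingent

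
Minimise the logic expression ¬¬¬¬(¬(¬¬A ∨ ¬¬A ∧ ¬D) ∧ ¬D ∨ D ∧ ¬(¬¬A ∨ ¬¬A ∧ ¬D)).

¬¬¬¬(¬(¬¬A ∨ ¬¬A ∧ ¬D) ∧ ¬D ∨ D ∧ ¬(¬¬A ∨ ¬¬A ∧ ¬D))
= ¬¬(¬(¬¬A ∨ ¬¬A ∧ ¬D) ∧ ¬D ∨ D ∧ ¬(¬¬A ∨ ¬¬A ∧ ¬D))   — double negation
= ¬¬¬(¬¬A ∨ ¬¬A ∧ ¬D)   — distribution
= ¬¬¬¬¬A   — absorption
= ¬¬¬A   — double negation
= ¬A   — double negation

¬A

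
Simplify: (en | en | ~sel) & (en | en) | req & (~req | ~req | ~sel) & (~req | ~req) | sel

(en | en | ~sel) & (en | en) | req & (~req | ~req | ~sel) & (~req | ~req) | sel
= (en | en | ~sel) & (en | en) | req & (~req | ~req) | sel   — absorption
= en | en | req & (~req | ~req) | sel   — absorption
= en | en | req & ~req | sel   — idempotence
= en | en | sel   — complement / identity
= en | sel   — idempotence

en | sel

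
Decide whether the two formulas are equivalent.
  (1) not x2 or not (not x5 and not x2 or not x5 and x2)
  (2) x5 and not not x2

No

E1: not x2 or not (not x5 and not x2 or not x5 and x2)
    = not x2 or not not x5   [distribution]
    = not x2 or x5   [double negation]
E2: x5 and not not x2
    = x5 and x2   [double negation]
These differ: at x2=0, x5=0, E1 = 1 but E2 = 0.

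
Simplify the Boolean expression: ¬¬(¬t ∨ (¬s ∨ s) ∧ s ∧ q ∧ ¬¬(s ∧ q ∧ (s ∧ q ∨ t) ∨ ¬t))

¬¬(¬t ∨ (¬s ∨ s) ∧ s ∧ q ∧ ¬¬(s ∧ q ∧ (s ∧ q ∨ t) ∨ ¬t))
= ¬¬(¬t ∨ (¬s ∨ s) ∧ s ∧ q ∧ ¬¬(s ∧ q ∨ ¬t))   [absorption]
= ¬¬(¬t ∨ (¬s ∨ s) ∧ s ∧ q ∧ (s ∧ q ∨ ¬t))   [double negation]
= ¬t ∨ (¬s ∨ s) ∧ s ∧ q ∧ (s ∧ q ∨ ¬t)   [double negation]
= ¬t ∨ s ∧ q ∧ (s ∧ q ∨ ¬t)   [complement / identity]
= ¬t ∨ s ∧ q   [absorption]

¬t ∨ s ∧ q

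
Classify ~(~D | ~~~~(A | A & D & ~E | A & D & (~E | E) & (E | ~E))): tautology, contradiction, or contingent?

contingent

~(~D | ~~~~(A | A & D & ~E | A & D & (~E | E) & (E | ~E)))
= ~(~D | ~~~~(A | A & D & ~E | A & D & (~E | E)))   [complement / identity]
= ~(~D | ~~~~(A | A & D & ~E | A & D))   [complement / identity]
= ~(~D | ~~~~(A | A & D))   [absorption]
= D & ~~~(A | A & D)   [De Morgan]
= D & ~(A | A & D)   [double negation]
= D & ~A   [absorption]
This depends on A, D, so it is not a constant.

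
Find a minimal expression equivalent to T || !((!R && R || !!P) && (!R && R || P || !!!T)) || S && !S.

T || !((!R && R || !!P) && (!R && R || P || !!!T)) || S && !S
= T || !((!R && R || !!P) && (!R && R || P || !T)) || S && !S   [double negation]
= T || !((!R && R || P) && (!R && R || P || !T)) || S && !S   [double negation]
= T || !((!R && R || P) && (!R && R || P || !T))   [complement / identity]
= T || !(!R && R || P)   [absorption]
= T || !P   [complement / identity]

T || !P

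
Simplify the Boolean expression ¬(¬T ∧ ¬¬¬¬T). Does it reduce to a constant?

¬(¬T ∧ ¬¬¬¬T)
= T ∨ ¬¬¬T   [De Morgan]
= T ∨ ¬T   [double negation]
= True   [complement]

True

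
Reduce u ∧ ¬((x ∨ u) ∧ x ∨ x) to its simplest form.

u ∧ ¬x

u ∧ ¬((x ∨ u) ∧ x ∨ x)
= u ∧ ¬(x ∨ x)   [absorption]
= u ∧ ¬x   [idempotence]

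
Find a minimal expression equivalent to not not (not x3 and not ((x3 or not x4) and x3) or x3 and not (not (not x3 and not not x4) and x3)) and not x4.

not x3 and not x4

not not (not x3 and not ((x3 or not x4) and x3) or x3 and not (not (not x3 and not not x4) and x3)) and not x4
= not not (not x3 and not ((x3 or not x4) and x3) or x3 and not ((x3 or not x4) and x3)) and not x4   — De Morgan
= not not not ((x3 or not x4) and x3) and not x4   — distribution
= not ((x3 or not x4) and x3) and not x4   — double negation
= not x3 and not x4   — absorption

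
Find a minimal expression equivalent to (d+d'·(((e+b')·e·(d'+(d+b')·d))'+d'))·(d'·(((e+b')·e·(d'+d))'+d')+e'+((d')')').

(d+d'·(((e+b')·e·(d'+(d+b')·d))'+d'))·(d'·(((e+b')·e·(d'+d))'+d')+e'+((d')')')
= (d+d'·(((e+b')·e·(d'+(d+b')·d))'+d'))·(d'·(((e+b')·e·(d'+d))'+d')+e'+d')   (double negation)
= (d+d'·(((e+b')·e·(d'+d))'+d'))·(d'·(((e+b')·e·(d'+d))'+d')+e'+d')   (absorption)
= d'·(((e+b')·e·(d'+d))'+d')+d·(e'+d')   (distribution)
= d'·((e·(d'+d))'+d')+d·(e'+d')   (absorption)
= d'·(e'+d')+d·(e'+d')   (complement / identity)
= e'+d'   (distribution)

e'+d'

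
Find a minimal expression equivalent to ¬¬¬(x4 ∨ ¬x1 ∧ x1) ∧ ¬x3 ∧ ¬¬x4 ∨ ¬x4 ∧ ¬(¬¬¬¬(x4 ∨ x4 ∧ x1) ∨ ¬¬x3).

¬¬¬(x4 ∨ ¬x1 ∧ x1) ∧ ¬x3 ∧ ¬¬x4 ∨ ¬x4 ∧ ¬(¬¬¬¬(x4 ∨ x4 ∧ x1) ∨ ¬¬x3)
= ¬¬¬(x4 ∨ ¬x1 ∧ x1) ∧ ¬x3 ∧ x4 ∨ ¬x4 ∧ ¬(¬¬¬¬(x4 ∨ x4 ∧ x1) ∨ ¬¬x3)   [double negation]
= ¬¬¬x4 ∧ ¬x3 ∧ x4 ∨ ¬x4 ∧ ¬(¬¬¬¬(x4 ∨ x4 ∧ x1) ∨ ¬¬x3)   [complement / identity]
= ¬¬¬x4 ∧ ¬x3 ∧ x4 ∨ ¬x4 ∧ ¬¬¬(x4 ∨ x4 ∧ x1) ∧ ¬x3   [De Morgan]
= ¬¬¬x4 ∧ ¬x3 ∧ x4 ∨ ¬x4 ∧ ¬¬¬x4 ∧ ¬x3   [absorption]
= ¬¬¬x4 ∧ ¬x3   [distribution]
= ¬x4 ∧ ¬x3   [double negation]

¬x4 ∧ ¬x3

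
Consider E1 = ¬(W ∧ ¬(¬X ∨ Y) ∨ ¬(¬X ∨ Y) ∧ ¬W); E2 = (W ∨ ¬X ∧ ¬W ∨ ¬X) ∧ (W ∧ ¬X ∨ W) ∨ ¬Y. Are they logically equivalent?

E1: ¬(W ∧ ¬(¬X ∨ Y) ∨ ¬(¬X ∨ Y) ∧ ¬W)
    = ¬¬(¬X ∨ Y)   — distribution
    = ¬X ∨ Y   — double negation
E2: (W ∨ ¬X ∧ ¬W ∨ ¬X) ∧ (W ∧ ¬X ∨ W) ∨ ¬Y
    = (W ∨ ¬X ∧ ¬W ∨ ¬X) ∧ W ∨ ¬Y   — absorption
    = (W ∨ ¬X) ∧ W ∨ ¬Y   — absorption
    = W ∨ ¬Y   — absorption
These differ: at W=0, X=1, Y=0, E1 = 0 but E2 = 1.

No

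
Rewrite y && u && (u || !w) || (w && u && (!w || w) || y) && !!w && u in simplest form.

u && (y || w)

y && u && (u || !w) || (w && u && (!w || w) || y) && !!w && u
= y && u || (w && u && (!w || w) || y) && !!w && u
= y && u || (w && u && (!w || w) || y) && w && u
= y && u || (w && u || y) && w && u
= y && u || w && u
= u && (y || w)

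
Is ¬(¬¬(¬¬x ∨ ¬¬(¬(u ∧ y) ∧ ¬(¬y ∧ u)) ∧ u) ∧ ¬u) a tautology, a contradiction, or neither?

neither

¬(¬¬(¬¬x ∨ ¬¬(¬(u ∧ y) ∧ ¬(¬y ∧ u)) ∧ u) ∧ ¬u)
= ¬(¬¬(¬¬x ∨ ¬(u ∧ y ∨ ¬y ∧ u) ∧ u) ∧ ¬u)
= ¬(¬¬(¬¬x ∨ ¬u ∧ u) ∧ ¬u)
= ¬(¬¬¬¬x ∧ ¬u)
= ¬(¬¬x ∧ ¬u)
= ¬x ∨ u
This depends on u, x, so it is not a constant.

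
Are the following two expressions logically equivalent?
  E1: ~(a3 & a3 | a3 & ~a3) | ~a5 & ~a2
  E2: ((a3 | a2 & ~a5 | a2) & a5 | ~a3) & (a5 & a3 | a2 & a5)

No

E1: ~(a3 & a3 | a3 & ~a3) | ~a5 & ~a2
    = ~a3 | ~a5 & ~a2   [distribution]
E2: ((a3 | a2 & ~a5 | a2) & a5 | ~a3) & (a5 & a3 | a2 & a5)
    = ((a3 | a2) & a5 | ~a3) & (a5 & a3 | a2 & a5)   [absorption]
    = ((a3 | a2) & a5 | ~a3) & (a3 | a2) & a5   [distribution]
    = (a3 | a2) & a5   [absorption]
These differ: at a2=0, a3=0, a5=0, E1 = 1 but E2 = 0.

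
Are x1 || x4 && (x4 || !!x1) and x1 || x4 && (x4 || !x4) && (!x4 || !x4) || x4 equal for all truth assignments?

E1: x1 || x4 && (x4 || !!x1)
    = x1 || x4 && (x4 || x1)   — double negation
    = x1 || x4   — absorption
E2: x1 || x4 && (x4 || !x4) && (!x4 || !x4) || x4
    = x1 || x4 && (!x4 || x4 && !x4) || x4   — distribution
    = x1 || x4 && !x4 || x4   — complement / identity
    = x1 || x4   — complement / identity
Both reduce to x1 || x4, so they are equivalent.

Yes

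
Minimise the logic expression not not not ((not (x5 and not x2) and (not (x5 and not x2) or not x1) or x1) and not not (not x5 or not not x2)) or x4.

not not not ((not (x5 and not x2) and (not (x5 and not x2) or not x1) or x1) and not not (not x5 or not not x2)) or x4
= not not not ((not (x5 and not x2) or x1) and not not (not x5 or not not x2)) or x4   [absorption]
= not not not ((not (x5 and not x2) or x1) and not (x5 and not x2)) or x4   [De Morgan]
= not not not not (x5 and not x2) or x4   [absorption]
= not not (x5 and not x2) or x4   [double negation]
= x5 and not x2 or x4   [double negation]

x5 and not x2 or x4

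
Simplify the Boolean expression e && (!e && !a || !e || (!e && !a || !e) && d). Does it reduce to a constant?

e && (!e && !a || !e || (!e && !a || !e) && d)
= e && (!e && !a || !e)   — absorption
= e && !e   — absorption
= false   — complement

false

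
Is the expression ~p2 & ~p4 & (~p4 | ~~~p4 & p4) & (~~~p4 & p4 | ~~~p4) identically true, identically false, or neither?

~p2 & ~p4 & (~p4 | ~~~p4 & p4) & (~~~p4 & p4 | ~~~p4)
= ~p2 & ~p4 & (~~~p4 & p4 | ~p4 & ~~~p4)   [distribution]
= ~p2 & ~p4 & ~~~p4   [distribution]
= ~p2 & ~p4 & ~p4   [double negation]
= ~p2 & ~p4   [idempotence]
This depends on p2, p4, so it is not a constant.

neither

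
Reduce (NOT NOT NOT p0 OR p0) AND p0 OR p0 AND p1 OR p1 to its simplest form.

(NOT NOT NOT p0 OR p0) AND p0 OR p0 AND p1 OR p1
= (NOT p0 OR p0) AND p0 OR p0 AND p1 OR p1   (double negation)
= p0 OR p0 AND p1 OR p1   (complement / identity)
= p0 OR p1   (absorption)

p0 OR p1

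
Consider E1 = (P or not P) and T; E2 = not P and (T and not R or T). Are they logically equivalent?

No

E1: (P or not P) and T
    = T
E2: not P and (T and not R or T)
    = not P and T
These differ: at P=1, R=0, T=1, E1 = 1 but E2 = 0.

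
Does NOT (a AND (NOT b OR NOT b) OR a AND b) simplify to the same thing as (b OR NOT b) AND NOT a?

E1: NOT (a AND (NOT b OR NOT b) OR a AND b)
    = NOT (a AND NOT b OR a AND b)   [idempotence]
    = NOT a   [distribution]
E2: (b OR NOT b) AND NOT a
    = NOT a   [complement / identity]
Both reduce to NOT a, so they are equivalent.

Yes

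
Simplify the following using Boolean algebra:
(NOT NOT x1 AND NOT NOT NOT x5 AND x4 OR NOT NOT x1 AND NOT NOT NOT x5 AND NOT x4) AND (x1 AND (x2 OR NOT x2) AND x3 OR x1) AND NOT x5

(NOT NOT x1 AND NOT NOT NOT x5 AND x4 OR NOT NOT x1 AND NOT NOT NOT x5 AND NOT x4) AND (x1 AND (x2 OR NOT x2) AND x3 OR x1) AND NOT x5
= (NOT NOT x1 AND NOT NOT NOT x5 AND x4 OR NOT NOT x1 AND NOT NOT NOT x5 AND NOT x4) AND (x1 AND x3 OR x1) AND NOT x5   [complement / identity]
= NOT NOT x1 AND NOT NOT NOT x5 AND (x1 AND x3 OR x1) AND NOT x5   [distribution]
= x1 AND NOT NOT NOT x5 AND (x1 AND x3 OR x1) AND NOT x5   [double negation]
= x1 AND NOT x5 AND (x1 AND x3 OR x1) AND NOT x5   [double negation]
= x1 AND NOT x5 AND x1 AND NOT x5   [absorption]
= x1 AND NOT x5   [idempotence]

x1 AND NOT x5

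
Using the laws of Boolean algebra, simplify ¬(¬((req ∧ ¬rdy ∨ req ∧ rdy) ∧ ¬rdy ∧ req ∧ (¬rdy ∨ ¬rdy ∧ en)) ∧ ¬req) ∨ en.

¬(¬((req ∧ ¬rdy ∨ req ∧ rdy) ∧ ¬rdy ∧ req ∧ (¬rdy ∨ ¬rdy ∧ en)) ∧ ¬req) ∨ en
= ¬(¬(req ∧ ¬rdy ∧ req ∧ (¬rdy ∨ ¬rdy ∧ en)) ∧ ¬req) ∨ en   (distribution)
= ¬(¬(req ∧ ¬rdy ∧ req ∧ ¬rdy) ∧ ¬req) ∨ en   (absorption)
= ¬(¬(req ∧ ¬rdy) ∧ ¬req) ∨ en   (idempotence)
= req ∧ ¬rdy ∨ req ∨ en   (De Morgan)
= req ∨ en   (absorption)

req ∨ en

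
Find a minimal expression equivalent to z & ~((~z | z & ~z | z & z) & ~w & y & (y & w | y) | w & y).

z & ~y

z & ~((~z | z & ~z | z & z) & ~w & y & (y & w | y) | w & y)
= z & ~((~z | z) & ~w & y & (y & w | y) | w & y)   [distribution]
= z & ~(~w & y & (y & w | y) | w & y)   [complement / identity]
= z & ~(~w & y & y | w & y)   [absorption]
= z & ~(~w & y | w & y)   [idempotence]
= z & ~y   [distribution]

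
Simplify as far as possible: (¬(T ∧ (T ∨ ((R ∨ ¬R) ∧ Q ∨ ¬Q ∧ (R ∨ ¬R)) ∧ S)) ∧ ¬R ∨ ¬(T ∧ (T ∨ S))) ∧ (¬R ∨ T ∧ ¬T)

(¬(T ∧ (T ∨ ((R ∨ ¬R) ∧ Q ∨ ¬Q ∧ (R ∨ ¬R)) ∧ S)) ∧ ¬R ∨ ¬(T ∧ (T ∨ S))) ∧ (¬R ∨ T ∧ ¬T)
= (¬(T ∧ (T ∨ (R ∨ ¬R) ∧ S)) ∧ ¬R ∨ ¬(T ∧ (T ∨ S))) ∧ (¬R ∨ T ∧ ¬T)
= (¬(T ∧ (T ∨ S)) ∧ ¬R ∨ ¬(T ∧ (T ∨ S))) ∧ (¬R ∨ T ∧ ¬T)
= ¬(T ∧ (T ∨ S)) ∧ (¬R ∨ T ∧ ¬T)
= ¬(T ∧ (T ∨ S)) ∧ ¬R
= ¬T ∧ ¬R

¬T ∧ ¬R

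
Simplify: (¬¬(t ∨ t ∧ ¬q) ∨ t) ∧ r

t ∧ r

(¬¬(t ∨ t ∧ ¬q) ∨ t) ∧ r
= (t ∨ t ∧ ¬q ∨ t) ∧ r   (double negation)
= (t ∨ t) ∧ r   (absorption)
= t ∧ r   (idempotence)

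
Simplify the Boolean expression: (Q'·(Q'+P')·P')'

Q+P

(Q'·(Q'+P')·P')'
= (Q'·P')'   [absorption]
= Q+P   [De Morgan]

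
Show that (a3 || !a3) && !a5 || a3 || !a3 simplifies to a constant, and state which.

true

(a3 || !a3) && !a5 || a3 || !a3
= a3 || !a3   (absorption)
= true   (complement)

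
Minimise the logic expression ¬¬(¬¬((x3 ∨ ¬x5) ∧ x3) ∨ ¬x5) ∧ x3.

¬¬(¬¬((x3 ∨ ¬x5) ∧ x3) ∨ ¬x5) ∧ x3
= ¬¬((x3 ∨ ¬x5) ∧ x3 ∨ ¬x5) ∧ x3   (double negation)
= ((x3 ∨ ¬x5) ∧ x3 ∨ ¬x5) ∧ x3   (double negation)
= (x3 ∨ ¬x5) ∧ x3   (absorption)
= x3   (absorption)

x3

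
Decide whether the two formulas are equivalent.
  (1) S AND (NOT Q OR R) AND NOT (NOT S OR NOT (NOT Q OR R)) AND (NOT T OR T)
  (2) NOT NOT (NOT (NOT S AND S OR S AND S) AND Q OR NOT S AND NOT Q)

No

E1: S AND (NOT Q OR R) AND NOT (NOT S OR NOT (NOT Q OR R)) AND (NOT T OR T)
    = S AND (NOT Q OR R) AND S AND (NOT Q OR R) AND (NOT T OR T)   (De Morgan)
    = S AND (NOT Q OR R) AND S AND (NOT Q OR R)   (complement / identity)
    = S AND (NOT Q OR R)   (idempotence)
E2: NOT NOT (NOT (NOT S AND S OR S AND S) AND Q OR NOT S AND NOT Q)
    = NOT NOT (NOT S AND Q OR NOT S AND NOT Q)   (distribution)
    = NOT S AND Q OR NOT S AND NOT Q   (double negation)
    = NOT S   (distribution)
These differ: at Q=0, R=0, S=0, T=0, E1 = 0 but E2 = 1.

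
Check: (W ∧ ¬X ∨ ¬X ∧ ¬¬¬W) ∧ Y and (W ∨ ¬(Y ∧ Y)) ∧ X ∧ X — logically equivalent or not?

E1: (W ∧ ¬X ∨ ¬X ∧ ¬¬¬W) ∧ Y
    = (W ∧ ¬X ∨ ¬X ∧ ¬W) ∧ Y   [double negation]
    = ¬X ∧ Y   [distribution]
E2: (W ∨ ¬(Y ∧ Y)) ∧ X ∧ X
    = (W ∨ ¬Y) ∧ X ∧ X   [idempotence]
    = (W ∨ ¬Y) ∧ X   [idempotence]
These differ: at W=1, X=0, Y=1, E1 = 1 but E2 = 0.

No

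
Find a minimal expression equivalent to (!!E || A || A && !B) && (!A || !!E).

E

(!!E || A || A && !B) && (!A || !!E)
= (!!E || A) && (!A || !!E)   — absorption
= !!E || A && !A   — distribution
= !!E   — complement / identity
= E   — double negation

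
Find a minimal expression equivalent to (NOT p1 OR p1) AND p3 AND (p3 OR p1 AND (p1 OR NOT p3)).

(NOT p1 OR p1) AND p3 AND (p3 OR p1 AND (p1 OR NOT p3))
= p3 AND (p3 OR p1 AND (p1 OR NOT p3))
= p3 AND (p3 OR p1)
= p3

p3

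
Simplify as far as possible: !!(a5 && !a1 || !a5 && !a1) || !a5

!a1 || !a5

!!(a5 && !a1 || !a5 && !a1) || !a5
= !!!a1 || !a5   — distribution
= !a1 || !a5   — double negation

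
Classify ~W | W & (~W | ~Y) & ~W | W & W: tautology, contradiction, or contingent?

tautology

~W | W & (~W | ~Y) & ~W | W & W
= ~W | W & ~W | W & W   (absorption)
= ~W | W   (distribution)
= 1   (complement)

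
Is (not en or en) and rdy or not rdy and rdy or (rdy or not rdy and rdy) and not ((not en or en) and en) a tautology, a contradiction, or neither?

(not en or en) and rdy or not rdy and rdy or (rdy or not rdy and rdy) and not ((not en or en) and en)
= rdy or not rdy and rdy or (rdy or not rdy and rdy) and not ((not en or en) and en)
= rdy or not rdy and rdy or (rdy or not rdy and rdy) and not en
= rdy or not rdy and rdy
= rdy
This depends on rdy, so it is not a constant.

neither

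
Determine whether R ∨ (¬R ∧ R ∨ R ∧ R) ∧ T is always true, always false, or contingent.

R ∨ (¬R ∧ R ∨ R ∧ R) ∧ T
= R ∨ R ∧ T   — distribution
= R   — absorption
This depends on R, so it is not a constant.

contingent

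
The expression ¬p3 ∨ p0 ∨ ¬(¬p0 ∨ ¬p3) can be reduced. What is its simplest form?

¬p3 ∨ p0

¬p3 ∨ p0 ∨ ¬(¬p0 ∨ ¬p3)
= ¬p3 ∨ p0 ∨ p0 ∧ p3   (De Morgan)
= ¬p3 ∨ p0   (absorption)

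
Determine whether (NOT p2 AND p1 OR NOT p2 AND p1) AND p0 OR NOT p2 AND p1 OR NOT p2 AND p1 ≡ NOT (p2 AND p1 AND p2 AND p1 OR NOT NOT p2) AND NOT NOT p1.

Yes

E1: (NOT p2 AND p1 OR NOT p2 AND p1) AND p0 OR NOT p2 AND p1 OR NOT p2 AND p1
    = NOT p2 AND p1 OR NOT p2 AND p1
    = NOT p2 AND p1
E2: NOT (p2 AND p1 AND p2 AND p1 OR NOT NOT p2) AND NOT NOT p1
    = NOT (p2 AND p1 AND p2 AND p1 OR p2) AND NOT NOT p1
    = NOT (p2 AND p1 AND p2 AND p1 OR p2) AND p1
    = NOT (p2 AND p1 OR p2) AND p1
    = NOT p2 AND p1
Both reduce to NOT p2 AND p1, so they are equivalent.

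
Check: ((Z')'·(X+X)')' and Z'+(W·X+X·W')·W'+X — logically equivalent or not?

E1: ((Z')'·(X+X)')'
    = ((Z')'·X')'   [idempotence]
    = Z'+X   [De Morgan]
E2: Z'+(W·X+X·W')·W'+X
    = Z'+X·W'+X   [distribution]
    = Z'+X   [absorption]
Both reduce to Z'+X, so they are equivalent.

Yes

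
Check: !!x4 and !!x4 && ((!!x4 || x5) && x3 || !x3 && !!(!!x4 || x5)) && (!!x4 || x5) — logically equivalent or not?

Yes

E1: !!x4
    = x4   [double negation]
E2: !!x4 && ((!!x4 || x5) && x3 || !x3 && !!(!!x4 || x5)) && (!!x4 || x5)
    = !!x4 && ((!!x4 || x5) && x3 || !x3 && (!!x4 || x5)) && (!!x4 || x5)   [double negation]
    = !!x4 && (!!x4 || x5) && (!!x4 || x5)   [distribution]
    = !!x4 && (!!x4 || x5)   [idempotence]
    = !!x4   [absorption]
    = x4   [double negation]
Both reduce to x4, so they are equivalent.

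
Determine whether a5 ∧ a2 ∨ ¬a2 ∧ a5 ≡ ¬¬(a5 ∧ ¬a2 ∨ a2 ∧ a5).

E1: a5 ∧ a2 ∨ ¬a2 ∧ a5
    = a5
E2: ¬¬(a5 ∧ ¬a2 ∨ a2 ∧ a5)
    = ¬¬a5
    = a5
Both reduce to a5, so they are equivalent.

Yes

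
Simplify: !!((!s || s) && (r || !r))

!!((!s || s) && (r || !r))
= !!(!s || s)   — complement / identity
= !s || s   — double negation
= true   — complement

true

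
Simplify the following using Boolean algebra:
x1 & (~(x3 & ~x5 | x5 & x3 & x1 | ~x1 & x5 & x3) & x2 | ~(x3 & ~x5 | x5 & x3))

x1 & (~(x3 & ~x5 | x5 & x3 & x1 | ~x1 & x5 & x3) & x2 | ~(x3 & ~x5 | x5 & x3))
= x1 & (~(x3 & ~x5 | x5 & x3) & x2 | ~(x3 & ~x5 | x5 & x3))   [distribution]
= x1 & ~(x3 & ~x5 | x5 & x3)   [absorption]
= x1 & ~x3   [distribution]

x1 & ~x3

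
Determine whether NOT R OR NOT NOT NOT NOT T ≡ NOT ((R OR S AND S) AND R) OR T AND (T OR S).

E1: NOT R OR NOT NOT NOT NOT T
    = NOT R OR NOT NOT T   [double negation]
    = NOT R OR T   [double negation]
E2: NOT ((R OR S AND S) AND R) OR T AND (T OR S)
    = NOT ((R OR S AND S) AND R) OR T   [absorption]
    = NOT ((R OR S) AND R) OR T   [idempotence]
    = NOT R OR T   [absorption]
Both reduce to NOT R OR T, so they are equivalent.

Yes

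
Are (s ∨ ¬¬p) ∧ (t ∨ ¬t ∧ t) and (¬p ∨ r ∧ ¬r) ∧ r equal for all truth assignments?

No

E1: (s ∨ ¬¬p) ∧ (t ∨ ¬t ∧ t)
    = (s ∨ ¬¬p) ∧ t   — complement / identity
    = (s ∨ p) ∧ t   — double negation
E2: (¬p ∨ r ∧ ¬r) ∧ r
    = ¬p ∧ r   — complement / identity
These differ: at p=0, r=0, s=1, t=1, E1 = 1 but E2 = 0.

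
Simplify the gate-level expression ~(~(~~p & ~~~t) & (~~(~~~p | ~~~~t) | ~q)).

~(~(~~p & ~~~t) & (~~(~~~p | ~~~~t) | ~q))
= ~(~(~~p & ~~~t) & (~(~~p & ~~~t) | ~q))   (De Morgan)
= ~~(~~p & ~~~t)   (absorption)
= ~(~p | ~~t)   (De Morgan)
= p & ~t   (De Morgan)

p & ~t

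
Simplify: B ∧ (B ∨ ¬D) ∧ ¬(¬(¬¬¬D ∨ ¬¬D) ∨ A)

B ∧ ¬A

B ∧ (B ∨ ¬D) ∧ ¬(¬(¬¬¬D ∨ ¬¬D) ∨ A)
= B ∧ (B ∨ ¬D) ∧ ¬(¬(¬D ∨ ¬¬D) ∨ A)
= B ∧ (B ∨ ¬D) ∧ ¬(D ∧ ¬D ∨ A)
= B ∧ (B ∨ ¬D) ∧ ¬A
= B ∧ ¬A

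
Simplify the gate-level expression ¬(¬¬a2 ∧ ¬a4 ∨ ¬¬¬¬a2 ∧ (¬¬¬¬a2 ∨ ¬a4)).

¬(¬¬a2 ∧ ¬a4 ∨ ¬¬¬¬a2 ∧ (¬¬¬¬a2 ∨ ¬a4))
= ¬(¬¬a2 ∧ ¬a4 ∨ ¬¬¬¬a2)   (absorption)
= ¬(¬¬a2 ∧ ¬a4 ∨ ¬¬a2)   (double negation)
= ¬¬¬a2   (absorption)
= ¬a2   (double negation)

¬a2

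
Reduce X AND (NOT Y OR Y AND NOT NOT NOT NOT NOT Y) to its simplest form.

X AND (NOT Y OR Y AND NOT NOT NOT NOT NOT Y)
= X AND (NOT Y OR Y AND NOT NOT NOT Y)
= X AND (NOT Y OR Y AND NOT Y)
= X AND NOT Y

X AND NOT Y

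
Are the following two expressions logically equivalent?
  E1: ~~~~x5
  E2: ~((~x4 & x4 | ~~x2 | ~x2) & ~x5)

E1: ~~~~x5
    = ~~x5   — double negation
    = x5   — double negation
E2: ~((~x4 & x4 | ~~x2 | ~x2) & ~x5)
    = ~((~~x2 | ~x2) & ~x5)   — complement / identity
    = ~((x2 | ~x2) & ~x5)   — double negation
    = ~~x5   — complement / identity
    = x5   — double negation
Both reduce to x5, so they are equivalent.

Yes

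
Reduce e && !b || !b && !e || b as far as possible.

e && !b || !b && !e || b
= !b || b
= true

true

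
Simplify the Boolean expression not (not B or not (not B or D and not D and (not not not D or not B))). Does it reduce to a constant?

False

not (not B or not (not B or D and not D and (not not not D or not B)))
= B and (not B or D and not D and (not not not D or not B))   (De Morgan)
= B and (not B or D and not D and (not D or not B))   (double negation)
= B and (not B or D and not D)   (absorption)
= B and not B   (complement / identity)
= False   (complement)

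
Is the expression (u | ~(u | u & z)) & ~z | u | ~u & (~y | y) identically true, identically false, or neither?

identically true

(u | ~(u | u & z)) & ~z | u | ~u & (~y | y)
= (u | ~(u | u & z)) & ~z | u | ~u   (complement / identity)
= (u | ~u) & ~z | u | ~u   (absorption)
= u | ~u   (absorption)
= 1   (complement)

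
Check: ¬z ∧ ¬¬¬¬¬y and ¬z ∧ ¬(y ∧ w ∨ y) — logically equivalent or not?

E1: ¬z ∧ ¬¬¬¬¬y
    = ¬z ∧ ¬¬¬y   (double negation)
    = ¬z ∧ ¬y   (double negation)
E2: ¬z ∧ ¬(y ∧ w ∨ y)
    = ¬z ∧ ¬y   (absorption)
Both reduce to ¬z ∧ ¬y, so they are equivalent.

Yes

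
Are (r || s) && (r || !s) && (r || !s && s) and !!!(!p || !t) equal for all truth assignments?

No

E1: (r || s) && (r || !s) && (r || !s && s)
    = (r || s) && (r || !s) && r
    = (r || s) && r
    = r
E2: !!!(!p || !t)
    = !!(p && t)
    = p && t
These differ: at p=0, r=1, s=0, t=0, E1 = 1 but E2 = 0.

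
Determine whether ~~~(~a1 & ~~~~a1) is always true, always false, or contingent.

~~~(~a1 & ~~~~a1)
= ~(~a1 & ~~~~a1)   [double negation]
= a1 | ~~~a1   [De Morgan]
= a1 | ~a1   [double negation]
= 1   [complement]

always true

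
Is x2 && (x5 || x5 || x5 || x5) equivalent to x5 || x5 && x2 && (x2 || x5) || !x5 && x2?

E1: x2 && (x5 || x5 || x5 || x5)
    = x2 && (x5 || x5)
    = x2 && x5
E2: x5 || x5 && x2 && (x2 || x5) || !x5 && x2
    = x5 || x5 && x2 || !x5 && x2
    = x5 || x2
These differ: at x2=1, x5=0, E1 = 0 but E2 = 1.

No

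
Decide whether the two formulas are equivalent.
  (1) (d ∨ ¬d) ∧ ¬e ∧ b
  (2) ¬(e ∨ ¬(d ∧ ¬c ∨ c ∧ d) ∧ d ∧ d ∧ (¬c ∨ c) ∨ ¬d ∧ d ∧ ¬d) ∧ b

E1: (d ∨ ¬d) ∧ ¬e ∧ b
    = ¬e ∧ b   (complement / identity)
E2: ¬(e ∨ ¬(d ∧ ¬c ∨ c ∧ d) ∧ d ∧ d ∧ (¬c ∨ c) ∨ ¬d ∧ d ∧ ¬d) ∧ b
    = ¬(e ∨ ¬d ∧ d ∧ d ∧ (¬c ∨ c) ∨ ¬d ∧ d ∧ ¬d) ∧ b   (distribution)
    = ¬(e ∨ ¬d ∧ d ∧ d ∨ ¬d ∧ d ∧ ¬d) ∧ b   (complement / identity)
    = ¬(e ∨ ¬d ∧ d) ∧ b   (distribution)
    = ¬e ∧ b   (complement / identity)
Both reduce to ¬e ∧ b, so they are equivalent.

Yes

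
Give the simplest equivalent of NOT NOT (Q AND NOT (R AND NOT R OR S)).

NOT NOT (Q AND NOT (R AND NOT R OR S))
= NOT NOT (Q AND NOT S)   — complement / identity
= Q AND NOT S   — double negation

Q AND NOT S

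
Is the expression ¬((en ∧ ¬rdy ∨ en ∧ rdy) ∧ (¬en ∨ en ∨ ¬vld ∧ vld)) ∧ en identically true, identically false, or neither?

identically false

¬((en ∧ ¬rdy ∨ en ∧ rdy) ∧ (¬en ∨ en ∨ ¬vld ∧ vld)) ∧ en
= ¬((en ∧ ¬rdy ∨ en ∧ rdy) ∧ (¬en ∨ en)) ∧ en   — complement / identity
= ¬(en ∧ ¬rdy ∨ en ∧ rdy) ∧ en   — complement / identity
= ¬en ∧ en   — distribution
= False   — complement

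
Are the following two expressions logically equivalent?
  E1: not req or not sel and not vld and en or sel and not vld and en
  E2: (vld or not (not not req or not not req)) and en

No

E1: not req or not sel and not vld and en or sel and not vld and en
    = not req or not vld and en   [distribution]
E2: (vld or not (not not req or not not req)) and en
    = (vld or not req and not req) and en   [De Morgan]
    = (vld or not req) and en   [idempotence]
These differ: at en=0, req=0, sel=0, vld=1, E1 = 1 but E2 = 0.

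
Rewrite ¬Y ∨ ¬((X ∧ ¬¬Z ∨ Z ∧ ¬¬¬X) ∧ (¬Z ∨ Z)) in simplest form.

¬Y ∨ ¬Z

¬Y ∨ ¬((X ∧ ¬¬Z ∨ Z ∧ ¬¬¬X) ∧ (¬Z ∨ Z))
= ¬Y ∨ ¬(X ∧ ¬¬Z ∨ Z ∧ ¬¬¬X)   — complement / identity
= ¬Y ∨ ¬(X ∧ ¬¬Z ∨ Z ∧ ¬X)   — double negation
= ¬Y ∨ ¬(X ∧ Z ∨ Z ∧ ¬X)   — double negation
= ¬Y ∨ ¬Z   — distribution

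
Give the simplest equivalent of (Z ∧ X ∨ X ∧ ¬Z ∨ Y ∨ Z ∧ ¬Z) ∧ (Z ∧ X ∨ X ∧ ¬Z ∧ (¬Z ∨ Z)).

X

(Z ∧ X ∨ X ∧ ¬Z ∨ Y ∨ Z ∧ ¬Z) ∧ (Z ∧ X ∨ X ∧ ¬Z ∧ (¬Z ∨ Z))
= (Z ∧ X ∨ X ∧ ¬Z ∨ Y) ∧ (Z ∧ X ∨ X ∧ ¬Z ∧ (¬Z ∨ Z))
= (Z ∧ X ∨ X ∧ ¬Z ∨ Y) ∧ (Z ∧ X ∨ X ∧ ¬Z)
= Z ∧ X ∨ X ∧ ¬Z
= X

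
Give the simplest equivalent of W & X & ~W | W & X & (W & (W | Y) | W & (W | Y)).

W & X & ~W | W & X & (W & (W | Y) | W & (W | Y))
= W & X & ~W | W & X & W & (W | Y)   — idempotence
= W & X & ~W | W & X & W   — absorption
= (X & ~W | X & W) & W   — distribution
= X & W   — distribution

X & W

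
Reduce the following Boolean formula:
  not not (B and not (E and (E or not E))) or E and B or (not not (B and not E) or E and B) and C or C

not not (B and not (E and (E or not E))) or E and B or (not not (B and not E) or E and B) and C or C
= not not (B and not E) or E and B or (not not (B and not E) or E and B) and C or C   [complement / identity]
= not not (B and not E) or E and B or C   [absorption]
= B and not E or E and B or C   [double negation]
= B or C   [distribution]

B or C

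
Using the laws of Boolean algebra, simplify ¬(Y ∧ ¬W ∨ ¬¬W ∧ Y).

¬Y

¬(Y ∧ ¬W ∨ ¬¬W ∧ Y)
= ¬(Y ∧ ¬W ∨ W ∧ Y)   — double negation
= ¬Y   — distribution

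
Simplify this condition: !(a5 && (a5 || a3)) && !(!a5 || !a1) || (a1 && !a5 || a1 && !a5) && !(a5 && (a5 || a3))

a1 && !a5

!(a5 && (a5 || a3)) && !(!a5 || !a1) || (a1 && !a5 || a1 && !a5) && !(a5 && (a5 || a3))
= !(a5 && (a5 || a3)) && !(!a5 || !a1) || a1 && !a5 && !(a5 && (a5 || a3))   (idempotence)
= !(a5 && (a5 || a3)) && a5 && a1 || a1 && !a5 && !(a5 && (a5 || a3))   (De Morgan)
= (a5 && a1 || a1 && !a5) && !(a5 && (a5 || a3))   (distribution)
= (a5 && a1 || a1 && !a5) && !a5   (absorption)
= a1 && !a5   (distribution)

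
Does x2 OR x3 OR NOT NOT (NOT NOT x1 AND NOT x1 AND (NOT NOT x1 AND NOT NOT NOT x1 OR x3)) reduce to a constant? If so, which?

no

x2 OR x3 OR NOT NOT (NOT NOT x1 AND NOT x1 AND (NOT NOT x1 AND NOT NOT NOT x1 OR x3))
= x2 OR x3 OR NOT NOT (NOT NOT x1 AND NOT x1 AND (NOT NOT x1 AND NOT x1 OR x3))
= x2 OR x3 OR NOT NOT (NOT NOT x1 AND NOT x1)
= x2 OR x3 OR NOT NOT (x1 AND NOT x1)
= x2 OR x3 OR x1 AND NOT x1
= x2 OR x3
This depends on x2, x3, so it is not a constant.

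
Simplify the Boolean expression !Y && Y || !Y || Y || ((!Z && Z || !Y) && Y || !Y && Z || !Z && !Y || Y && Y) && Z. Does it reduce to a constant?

true

!Y && Y || !Y || Y || ((!Z && Z || !Y) && Y || !Y && Z || !Z && !Y || Y && Y) && Z
= !Y && Y || !Y || Y || ((!Z && Z || !Y) && Y || !Y && Z || !Z && !Y || Y) && Z
= !Y && Y || !Y || Y || (!Y && Y || !Y && Z || !Z && !Y || Y) && Z
= !Y && Y || !Y || Y || (!Y && Y || !Y || Y) && Z
= !Y && Y || !Y || Y
= !Y || Y
= true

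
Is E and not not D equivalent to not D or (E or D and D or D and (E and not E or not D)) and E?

E1: E and not not D
    = E and D   — double negation
E2: not D or (E or D and D or D and (E and not E or not D)) and E
    = not D or (E or D and D or D and not D) and E   — complement / identity
    = not D or (E or D) and E   — distribution
    = not D or E   — absorption
These differ: at D=0, E=0, E1 = 0 but E2 = 1.

No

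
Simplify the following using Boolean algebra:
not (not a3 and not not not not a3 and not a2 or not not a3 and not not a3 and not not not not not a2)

not (not a3 and not not not not a3 and not a2 or not not a3 and not not a3 and not not not not not a2)
= not (not a3 and not not not not a3 and not a2 or a3 and not not a3 and not not not not not a2)
= not (not a3 and not not a3 and not a2 or a3 and not not a3 and not not not not not a2)
= not (not a3 and not not a3 and not a2 or a3 and not not a3 and not not not a2)
= not (not a3 and not not a3 and not a2 or a3 and not not a3 and not a2)
= not (not not a3 and not a2)
= not a3 or a2

not a3 or a2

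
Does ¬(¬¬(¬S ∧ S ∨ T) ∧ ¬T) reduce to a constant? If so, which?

yes, True

¬(¬¬(¬S ∧ S ∨ T) ∧ ¬T)
= ¬(¬¬T ∧ ¬T)
= ¬T ∨ T
= True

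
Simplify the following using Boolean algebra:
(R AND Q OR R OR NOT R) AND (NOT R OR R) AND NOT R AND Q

(R AND Q OR R OR NOT R) AND (NOT R OR R) AND NOT R AND Q
= (R OR NOT R) AND (NOT R OR R) AND NOT R AND Q
= (R OR NOT R) AND NOT R AND Q
= NOT R AND Q

NOT R AND Q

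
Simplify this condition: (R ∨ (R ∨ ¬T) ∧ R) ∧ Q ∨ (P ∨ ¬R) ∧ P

R ∧ Q ∨ P

(R ∨ (R ∨ ¬T) ∧ R) ∧ Q ∨ (P ∨ ¬R) ∧ P
= (R ∨ R) ∧ Q ∨ (P ∨ ¬R) ∧ P
= (R ∨ R) ∧ Q ∨ P
= R ∧ Q ∨ P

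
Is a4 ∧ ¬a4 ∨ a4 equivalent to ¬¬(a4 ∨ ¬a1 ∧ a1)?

Yes

E1: a4 ∧ ¬a4 ∨ a4
    = a4   — complement / identity
E2: ¬¬(a4 ∨ ¬a1 ∧ a1)
    = ¬¬a4   — complement / identity
    = a4   — double negation
Both reduce to a4, so they are equivalent.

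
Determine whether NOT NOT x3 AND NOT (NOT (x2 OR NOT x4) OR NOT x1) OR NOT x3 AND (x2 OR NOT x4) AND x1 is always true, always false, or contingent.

contingent

NOT NOT x3 AND NOT (NOT (x2 OR NOT x4) OR NOT x1) OR NOT x3 AND (x2 OR NOT x4) AND x1
= NOT NOT x3 AND (x2 OR NOT x4) AND x1 OR NOT x3 AND (x2 OR NOT x4) AND x1   (De Morgan)
= x3 AND (x2 OR NOT x4) AND x1 OR NOT x3 AND (x2 OR NOT x4) AND x1   (double negation)
= (x2 OR NOT x4) AND x1   (distribution)
This depends on x1, x2, x4, so it is not a constant.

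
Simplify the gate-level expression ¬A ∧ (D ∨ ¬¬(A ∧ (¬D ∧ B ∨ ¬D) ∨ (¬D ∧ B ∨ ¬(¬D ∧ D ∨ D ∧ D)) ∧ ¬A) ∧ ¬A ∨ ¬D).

¬A

¬A ∧ (D ∨ ¬¬(A ∧ (¬D ∧ B ∨ ¬D) ∨ (¬D ∧ B ∨ ¬(¬D ∧ D ∨ D ∧ D)) ∧ ¬A) ∧ ¬A ∨ ¬D)
= ¬A ∧ (D ∨ ¬¬(A ∧ (¬D ∧ B ∨ ¬D) ∨ (¬D ∧ B ∨ ¬D) ∧ ¬A) ∧ ¬A ∨ ¬D)   — distribution
= ¬A ∧ (D ∨ ¬¬(¬D ∧ B ∨ ¬D) ∧ ¬A ∨ ¬D)   — distribution
= ¬A ∧ (D ∨ ¬¬¬D ∧ ¬A ∨ ¬D)   — absorption
= ¬A ∧ (D ∨ ¬D ∧ ¬A ∨ ¬D)   — double negation
= ¬A ∧ (D ∨ ¬D)   — absorption
= ¬A   — complement / identity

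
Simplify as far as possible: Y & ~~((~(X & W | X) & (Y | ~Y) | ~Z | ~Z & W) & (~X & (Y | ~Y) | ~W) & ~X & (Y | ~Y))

Y & ~~((~(X & W | X) & (Y | ~Y) | ~Z | ~Z & W) & (~X & (Y | ~Y) | ~W) & ~X & (Y | ~Y))
= Y & ~~((~(X & W | X) & (Y | ~Y) | ~Z) & (~X & (Y | ~Y) | ~W) & ~X & (Y | ~Y))   (absorption)
= Y & ~~((~X & (Y | ~Y) | ~Z) & (~X & (Y | ~Y) | ~W) & ~X & (Y | ~Y))   (absorption)
= Y & ~~((~X & (Y | ~Y) | ~Z) & ~X & (Y | ~Y))   (absorption)
= Y & ~~(~X & (Y | ~Y))   (absorption)
= Y & ~~~X   (complement / identity)
= Y & ~X   (double negation)

Y & ~X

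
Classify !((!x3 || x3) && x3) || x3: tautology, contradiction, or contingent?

!((!x3 || x3) && x3) || x3
= !x3 || x3
= true

tautology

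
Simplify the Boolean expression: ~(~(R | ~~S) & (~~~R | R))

R | S

~(~(R | ~~S) & (~~~R | R))
= ~(~(R | ~~S) & (~R | R))   — double negation
= ~~(R | ~~S)   — complement / identity
= ~~(R | S)   — double negation
= R | S   — double negation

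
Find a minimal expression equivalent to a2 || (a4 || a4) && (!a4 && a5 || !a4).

a2

a2 || (a4 || a4) && (!a4 && a5 || !a4)
= a2 || (a4 || a4) && !a4   [absorption]
= a2 || a4 && !a4   [idempotence]
= a2   [complement / identity]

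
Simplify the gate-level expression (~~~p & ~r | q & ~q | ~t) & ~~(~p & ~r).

(~~~p & ~r | q & ~q | ~t) & ~~(~p & ~r)
= (~p & ~r | q & ~q | ~t) & ~~(~p & ~r)   — double negation
= (~p & ~r | q & ~q | ~t) & ~p & ~r   — double negation
= (~p & ~r | ~t) & ~p & ~r   — complement / identity
= ~p & ~r   — absorption

~p & ~r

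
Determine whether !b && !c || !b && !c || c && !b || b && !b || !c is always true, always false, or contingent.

contingent

!b && !c || !b && !c || c && !b || b && !b || !c
= !b && !c || c && !b || b && !b || !c   [idempotence]
= !b && !c || c && !b || !c   [complement / identity]
= !b || !c   [distribution]
This depends on b, c, so it is not a constant.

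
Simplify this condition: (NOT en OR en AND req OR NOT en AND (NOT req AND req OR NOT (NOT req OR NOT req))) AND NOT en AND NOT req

NOT en AND NOT req

(NOT en OR en AND req OR NOT en AND (NOT req AND req OR NOT (NOT req OR NOT req))) AND NOT en AND NOT req
= (NOT en OR en AND req OR NOT en AND (NOT req AND req OR req AND req)) AND NOT en AND NOT req
= (NOT en OR en AND req OR NOT en AND req) AND NOT en AND NOT req
= (NOT en OR req) AND NOT en AND NOT req
= NOT en AND NOT req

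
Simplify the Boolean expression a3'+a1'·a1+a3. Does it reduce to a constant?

a3'+a1'·a1+a3
= a3'+a3   (complement / identity)
= 1   (complement)

1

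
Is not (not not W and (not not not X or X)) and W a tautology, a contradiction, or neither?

not (not not W and (not not not X or X)) and W
= not (not not W and (not X or X)) and W   [double negation]
= not not not W and W   [complement / identity]
= not W and W   [double negation]
= False   [complement]

contradiction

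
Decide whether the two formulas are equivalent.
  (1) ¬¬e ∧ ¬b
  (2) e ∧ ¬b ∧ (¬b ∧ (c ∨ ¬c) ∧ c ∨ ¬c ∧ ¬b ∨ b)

E1: ¬¬e ∧ ¬b
    = e ∧ ¬b   [double negation]
E2: e ∧ ¬b ∧ (¬b ∧ (c ∨ ¬c) ∧ c ∨ ¬c ∧ ¬b ∨ b)
    = e ∧ ¬b ∧ (¬b ∧ c ∨ ¬c ∧ ¬b ∨ b)   [complement / identity]
    = e ∧ ¬b ∧ (¬b ∨ b)   [distribution]
    = e ∧ ¬b   [complement / identity]
Both reduce to e ∧ ¬b, so they are equivalent.

Yes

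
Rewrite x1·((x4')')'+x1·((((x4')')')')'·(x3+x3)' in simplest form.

x1·x4'

x1·((x4')')'+x1·((((x4')')')')'·(x3+x3)'
= x1·((x4')')'+x1·((x4')')'·(x3+x3)'   (double negation)
= x1·((x4')')'+x1·((x4')')'·x3'   (idempotence)
= x1·((x4')')'   (absorption)
= x1·x4'   (double negation)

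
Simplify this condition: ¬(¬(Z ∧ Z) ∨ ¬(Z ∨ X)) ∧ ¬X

¬(¬(Z ∧ Z) ∨ ¬(Z ∨ X)) ∧ ¬X
= ¬(¬Z ∨ ¬(Z ∨ X)) ∧ ¬X   (idempotence)
= Z ∧ (Z ∨ X) ∧ ¬X   (De Morgan)
= Z ∧ ¬X   (absorption)

Z ∧ ¬X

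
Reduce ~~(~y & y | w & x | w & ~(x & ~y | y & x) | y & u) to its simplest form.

~~(~y & y | w & x | w & ~(x & ~y | y & x) | y & u)
= ~~(~y & y | w & x | w & ~x | y & u)   — distribution
= ~~(w & x | w & ~x | y & u)   — complement / identity
= ~~(w | y & u)   — distribution
= w | y & u   — double negation

w | y & u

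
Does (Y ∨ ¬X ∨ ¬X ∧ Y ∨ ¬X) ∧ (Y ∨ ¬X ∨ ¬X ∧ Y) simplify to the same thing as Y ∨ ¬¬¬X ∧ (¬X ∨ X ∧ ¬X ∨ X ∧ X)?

E1: (Y ∨ ¬X ∨ ¬X ∧ Y ∨ ¬X) ∧ (Y ∨ ¬X ∨ ¬X ∧ Y)
    = Y ∨ ¬X ∨ ¬X ∧ Y   — absorption
    = Y ∨ ¬X   — absorption
E2: Y ∨ ¬¬¬X ∧ (¬X ∨ X ∧ ¬X ∨ X ∧ X)
    = Y ∨ ¬¬¬X ∧ (¬X ∨ X)   — distribution
    = Y ∨ ¬¬¬X   — complement / identity
    = Y ∨ ¬X   — double negation
Both reduce to Y ∨ ¬X, so they are equivalent.

Yes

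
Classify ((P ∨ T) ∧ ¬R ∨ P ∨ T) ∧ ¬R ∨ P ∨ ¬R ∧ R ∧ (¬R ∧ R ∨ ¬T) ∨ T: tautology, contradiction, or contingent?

((P ∨ T) ∧ ¬R ∨ P ∨ T) ∧ ¬R ∨ P ∨ ¬R ∧ R ∧ (¬R ∧ R ∨ ¬T) ∨ T
= ((P ∨ T) ∧ ¬R ∨ P ∨ T) ∧ ¬R ∨ P ∨ ¬R ∧ R ∨ T   — absorption
= (P ∨ T) ∧ ¬R ∨ P ∨ ¬R ∧ R ∨ T   — absorption
= (P ∨ T) ∧ ¬R ∨ P ∨ T   — complement / identity
= P ∨ T   — absorption
This depends on P, T, so it is not a constant.

contingent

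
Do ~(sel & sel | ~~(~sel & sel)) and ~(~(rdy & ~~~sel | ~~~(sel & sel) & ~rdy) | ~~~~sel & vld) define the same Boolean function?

Yes

E1: ~(sel & sel | ~~(~sel & sel))
    = ~(sel & sel | ~sel & sel)   [double negation]
    = ~sel   [distribution]
E2: ~(~(rdy & ~~~sel | ~~~(sel & sel) & ~rdy) | ~~~~sel & vld)
    = ~(~(rdy & ~~~sel | ~~~sel & ~rdy) | ~~~~sel & vld)   [idempotence]
    = ~(~~~~sel | ~~~~sel & vld)   [distribution]
    = ~~~~~sel   [absorption]
    = ~~~sel   [double negation]
    = ~sel   [double negation]
Both reduce to ~sel, so they are equivalent.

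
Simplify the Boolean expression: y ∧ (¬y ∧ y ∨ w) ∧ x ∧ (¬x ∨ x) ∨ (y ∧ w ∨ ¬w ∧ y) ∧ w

y ∧ w

y ∧ (¬y ∧ y ∨ w) ∧ x ∧ (¬x ∨ x) ∨ (y ∧ w ∨ ¬w ∧ y) ∧ w
= y ∧ (¬y ∧ y ∨ w) ∧ x ∨ (y ∧ w ∨ ¬w ∧ y) ∧ w
= y ∧ (¬y ∧ y ∨ w) ∧ x ∨ y ∧ w
= y ∧ w ∧ x ∨ y ∧ w
= y ∧ w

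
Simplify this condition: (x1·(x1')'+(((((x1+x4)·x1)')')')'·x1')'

x1'

(x1·(x1')'+(((((x1+x4)·x1)')')')'·x1')'
= (x1·(x1')'+(((x1+x4)·x1)')'·x1')'
= (x1·(x1')'+(x1')'·x1')'
= ((x1')')'
= x1'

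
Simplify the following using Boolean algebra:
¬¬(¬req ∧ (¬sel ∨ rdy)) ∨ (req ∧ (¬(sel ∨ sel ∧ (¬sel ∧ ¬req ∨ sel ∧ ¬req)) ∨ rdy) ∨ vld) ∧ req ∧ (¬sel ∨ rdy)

¬sel ∨ rdy

¬¬(¬req ∧ (¬sel ∨ rdy)) ∨ (req ∧ (¬(sel ∨ sel ∧ (¬sel ∧ ¬req ∨ sel ∧ ¬req)) ∨ rdy) ∨ vld) ∧ req ∧ (¬sel ∨ rdy)
= ¬¬(¬req ∧ (¬sel ∨ rdy)) ∨ (req ∧ (¬(sel ∨ sel ∧ ¬req) ∨ rdy) ∨ vld) ∧ req ∧ (¬sel ∨ rdy)   — distribution
= ¬¬(¬req ∧ (¬sel ∨ rdy)) ∨ (req ∧ (¬sel ∨ rdy) ∨ vld) ∧ req ∧ (¬sel ∨ rdy)   — absorption
= ¬¬(¬req ∧ (¬sel ∨ rdy)) ∨ req ∧ (¬sel ∨ rdy)   — absorption
= ¬req ∧ (¬sel ∨ rdy) ∨ req ∧ (¬sel ∨ rdy)   — double negation
= ¬sel ∨ rdy   — distribution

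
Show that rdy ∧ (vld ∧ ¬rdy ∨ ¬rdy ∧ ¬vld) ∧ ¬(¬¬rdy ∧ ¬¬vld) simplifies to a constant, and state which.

rdy ∧ (vld ∧ ¬rdy ∨ ¬rdy ∧ ¬vld) ∧ ¬(¬¬rdy ∧ ¬¬vld)
= rdy ∧ ¬rdy ∧ ¬(¬¬rdy ∧ ¬¬vld)
= rdy ∧ ¬rdy ∧ (¬rdy ∨ ¬vld)
= rdy ∧ ¬rdy
= False

False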